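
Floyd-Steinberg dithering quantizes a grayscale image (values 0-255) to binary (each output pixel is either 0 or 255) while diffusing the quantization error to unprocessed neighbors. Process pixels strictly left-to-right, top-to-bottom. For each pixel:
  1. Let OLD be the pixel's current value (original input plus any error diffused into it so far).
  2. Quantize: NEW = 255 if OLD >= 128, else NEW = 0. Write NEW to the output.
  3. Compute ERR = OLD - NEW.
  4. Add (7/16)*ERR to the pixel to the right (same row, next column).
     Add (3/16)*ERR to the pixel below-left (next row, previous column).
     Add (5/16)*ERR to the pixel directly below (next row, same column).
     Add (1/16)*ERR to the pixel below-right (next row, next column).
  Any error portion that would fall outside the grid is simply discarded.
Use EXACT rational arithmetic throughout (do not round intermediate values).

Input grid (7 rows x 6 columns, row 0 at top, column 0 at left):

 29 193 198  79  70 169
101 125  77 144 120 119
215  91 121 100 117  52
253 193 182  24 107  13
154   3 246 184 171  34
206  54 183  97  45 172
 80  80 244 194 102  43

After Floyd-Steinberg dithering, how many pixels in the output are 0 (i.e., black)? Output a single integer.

Answer: 22

Derivation:
(0,0): OLD=29 → NEW=0, ERR=29
(0,1): OLD=3291/16 → NEW=255, ERR=-789/16
(0,2): OLD=45165/256 → NEW=255, ERR=-20115/256
(0,3): OLD=182779/4096 → NEW=0, ERR=182779/4096
(0,4): OLD=5866973/65536 → NEW=0, ERR=5866973/65536
(0,5): OLD=218278155/1048576 → NEW=255, ERR=-49108725/1048576
(1,0): OLD=25809/256 → NEW=0, ERR=25809/256
(1,1): OLD=288311/2048 → NEW=255, ERR=-233929/2048
(1,2): OLD=508419/65536 → NEW=0, ERR=508419/65536
(1,3): OLD=45406919/262144 → NEW=255, ERR=-21439801/262144
(1,4): OLD=1781774581/16777216 → NEW=0, ERR=1781774581/16777216
(1,5): OLD=41989488419/268435456 → NEW=255, ERR=-26461552861/268435456
(2,0): OLD=7375693/32768 → NEW=255, ERR=-980147/32768
(2,1): OLD=52402079/1048576 → NEW=0, ERR=52402079/1048576
(2,2): OLD=2060481949/16777216 → NEW=0, ERR=2060481949/16777216
(2,3): OLD=19940830965/134217728 → NEW=255, ERR=-14284689675/134217728
(2,4): OLD=343728469855/4294967296 → NEW=0, ERR=343728469855/4294967296
(2,5): OLD=4318722143113/68719476736 → NEW=0, ERR=4318722143113/68719476736
(3,0): OLD=4245018365/16777216 → NEW=255, ERR=-33171715/16777216
(3,1): OLD=30723808953/134217728 → NEW=255, ERR=-3501711687/134217728
(3,2): OLD=206301358587/1073741824 → NEW=255, ERR=-67502806533/1073741824
(3,3): OLD=-967692700751/68719476736 → NEW=0, ERR=-967692700751/68719476736
(3,4): OLD=72007289085457/549755813888 → NEW=255, ERR=-68180443455983/549755813888
(3,5): OLD=-146167765037217/8796093022208 → NEW=0, ERR=-146167765037217/8796093022208
(4,0): OLD=318880478131/2147483648 → NEW=255, ERR=-228727852109/2147483648
(4,1): OLD=-2187415503337/34359738368 → NEW=0, ERR=-2187415503337/34359738368
(4,2): OLD=213559190809621/1099511627776 → NEW=255, ERR=-66816274273259/1099511627776
(4,3): OLD=2213627361573961/17592186044416 → NEW=0, ERR=2213627361573961/17592186044416
(4,4): OLD=51594005673967065/281474976710656 → NEW=255, ERR=-20182113387250215/281474976710656
(4,5): OLD=-46447635835572657/4503599627370496 → NEW=0, ERR=-46447635835572657/4503599627370496
(5,0): OLD=88389222982197/549755813888 → NEW=255, ERR=-51798509559243/549755813888
(5,1): OLD=-442745051064443/17592186044416 → NEW=0, ERR=-442745051064443/17592186044416
(5,2): OLD=24293164392875783/140737488355328 → NEW=255, ERR=-11594895137732857/140737488355328
(5,3): OLD=373959514476890045/4503599627370496 → NEW=0, ERR=373959514476890045/4503599627370496
(5,4): OLD=584135619890148285/9007199254740992 → NEW=0, ERR=584135619890148285/9007199254740992
(5,5): OLD=27766457701530514529/144115188075855872 → NEW=255, ERR=-8982915257812732831/144115188075855872
(6,0): OLD=12902001454180271/281474976710656 → NEW=0, ERR=12902001454180271/281474976710656
(6,1): OLD=319092168563016579/4503599627370496 → NEW=0, ERR=319092168563016579/4503599627370496
(6,2): OLD=4742262678379112011/18014398509481984 → NEW=255, ERR=148591058461206091/18014398509481984
(6,3): OLD=66456687813909405887/288230376151711744 → NEW=255, ERR=-7042058104777088833/288230376151711744
(6,4): OLD=484595183708222235871/4611686018427387904 → NEW=0, ERR=484595183708222235871/4611686018427387904
(6,5): OLD=5426817262769317198009/73786976294838206464 → NEW=0, ERR=5426817262769317198009/73786976294838206464
Output grid:
  Row 0: .##..#  (3 black, running=3)
  Row 1: .#.#.#  (3 black, running=6)
  Row 2: #..#..  (4 black, running=10)
  Row 3: ###.#.  (2 black, running=12)
  Row 4: #.#.#.  (3 black, running=15)
  Row 5: #.#..#  (3 black, running=18)
  Row 6: ..##..  (4 black, running=22)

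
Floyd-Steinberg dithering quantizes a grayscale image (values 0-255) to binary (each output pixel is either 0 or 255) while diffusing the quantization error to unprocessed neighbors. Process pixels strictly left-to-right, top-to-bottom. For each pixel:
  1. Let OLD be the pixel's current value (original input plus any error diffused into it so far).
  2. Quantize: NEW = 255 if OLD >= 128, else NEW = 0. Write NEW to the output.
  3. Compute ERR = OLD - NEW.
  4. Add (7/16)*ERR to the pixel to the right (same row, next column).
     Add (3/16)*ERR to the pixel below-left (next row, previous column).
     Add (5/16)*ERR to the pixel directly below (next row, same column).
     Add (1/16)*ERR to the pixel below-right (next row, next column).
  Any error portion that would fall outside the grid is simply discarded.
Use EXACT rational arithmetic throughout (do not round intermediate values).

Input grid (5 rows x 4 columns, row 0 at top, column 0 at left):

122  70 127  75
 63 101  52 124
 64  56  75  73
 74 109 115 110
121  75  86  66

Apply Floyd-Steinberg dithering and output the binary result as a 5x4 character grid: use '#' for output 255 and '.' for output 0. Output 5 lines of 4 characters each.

(0,0): OLD=122 → NEW=0, ERR=122
(0,1): OLD=987/8 → NEW=0, ERR=987/8
(0,2): OLD=23165/128 → NEW=255, ERR=-9475/128
(0,3): OLD=87275/2048 → NEW=0, ERR=87275/2048
(1,0): OLD=15905/128 → NEW=0, ERR=15905/128
(1,1): OLD=192167/1024 → NEW=255, ERR=-68953/1024
(1,2): OLD=495091/32768 → NEW=0, ERR=495091/32768
(1,3): OLD=73033749/524288 → NEW=255, ERR=-60659691/524288
(2,0): OLD=1477917/16384 → NEW=0, ERR=1477917/16384
(2,1): OLD=44575439/524288 → NEW=0, ERR=44575439/524288
(2,2): OLD=95437243/1048576 → NEW=0, ERR=95437243/1048576
(2,3): OLD=1302043471/16777216 → NEW=0, ERR=1302043471/16777216
(3,0): OLD=990950029/8388608 → NEW=0, ERR=990950029/8388608
(3,1): OLD=28179605011/134217728 → NEW=255, ERR=-6045915629/134217728
(3,2): OLD=308379401325/2147483648 → NEW=255, ERR=-239228928915/2147483648
(3,3): OLD=3133732013179/34359738368 → NEW=0, ERR=3133732013179/34359738368
(4,0): OLD=320983776841/2147483648 → NEW=255, ERR=-226624553399/2147483648
(4,1): OLD=21465837083/17179869184 → NEW=0, ERR=21465837083/17179869184
(4,2): OLD=36294649038843/549755813888 → NEW=0, ERR=36294649038843/549755813888
(4,3): OLD=1024060637989709/8796093022208 → NEW=0, ERR=1024060637989709/8796093022208
Row 0: ..#.
Row 1: .#.#
Row 2: ....
Row 3: .##.
Row 4: #...

Answer: ..#.
.#.#
....
.##.
#...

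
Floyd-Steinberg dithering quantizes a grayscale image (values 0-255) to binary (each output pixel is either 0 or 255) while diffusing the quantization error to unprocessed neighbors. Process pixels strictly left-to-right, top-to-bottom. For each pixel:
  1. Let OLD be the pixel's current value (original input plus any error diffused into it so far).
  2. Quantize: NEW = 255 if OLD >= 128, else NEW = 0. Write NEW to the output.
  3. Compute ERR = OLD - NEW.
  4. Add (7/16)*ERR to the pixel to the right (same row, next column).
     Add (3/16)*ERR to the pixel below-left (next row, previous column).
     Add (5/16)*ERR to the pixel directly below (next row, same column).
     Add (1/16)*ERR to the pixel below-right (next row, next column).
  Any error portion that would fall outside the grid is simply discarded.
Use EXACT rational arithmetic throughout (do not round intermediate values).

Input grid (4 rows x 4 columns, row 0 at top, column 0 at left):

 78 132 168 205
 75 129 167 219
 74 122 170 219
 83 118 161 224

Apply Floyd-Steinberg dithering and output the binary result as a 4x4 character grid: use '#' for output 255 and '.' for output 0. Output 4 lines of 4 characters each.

Answer: .###
..##
.#.#
.###

Derivation:
(0,0): OLD=78 → NEW=0, ERR=78
(0,1): OLD=1329/8 → NEW=255, ERR=-711/8
(0,2): OLD=16527/128 → NEW=255, ERR=-16113/128
(0,3): OLD=307049/2048 → NEW=255, ERR=-215191/2048
(1,0): OLD=10587/128 → NEW=0, ERR=10587/128
(1,1): OLD=121533/1024 → NEW=0, ERR=121533/1024
(1,2): OLD=5057089/32768 → NEW=255, ERR=-3298751/32768
(1,3): OLD=70387607/524288 → NEW=255, ERR=-63305833/524288
(2,0): OLD=2000495/16384 → NEW=0, ERR=2000495/16384
(2,1): OLD=104229365/524288 → NEW=255, ERR=-29464075/524288
(2,2): OLD=103527769/1048576 → NEW=0, ERR=103527769/1048576
(2,3): OLD=3660286325/16777216 → NEW=255, ERR=-617903755/16777216
(3,0): OLD=927941439/8388608 → NEW=0, ERR=927941439/8388608
(3,1): OLD=23485075873/134217728 → NEW=255, ERR=-10740444767/134217728
(3,2): OLD=314447032799/2147483648 → NEW=255, ERR=-233161297441/2147483648
(3,3): OLD=5881018780057/34359738368 → NEW=255, ERR=-2880714503783/34359738368
Row 0: .###
Row 1: ..##
Row 2: .#.#
Row 3: .###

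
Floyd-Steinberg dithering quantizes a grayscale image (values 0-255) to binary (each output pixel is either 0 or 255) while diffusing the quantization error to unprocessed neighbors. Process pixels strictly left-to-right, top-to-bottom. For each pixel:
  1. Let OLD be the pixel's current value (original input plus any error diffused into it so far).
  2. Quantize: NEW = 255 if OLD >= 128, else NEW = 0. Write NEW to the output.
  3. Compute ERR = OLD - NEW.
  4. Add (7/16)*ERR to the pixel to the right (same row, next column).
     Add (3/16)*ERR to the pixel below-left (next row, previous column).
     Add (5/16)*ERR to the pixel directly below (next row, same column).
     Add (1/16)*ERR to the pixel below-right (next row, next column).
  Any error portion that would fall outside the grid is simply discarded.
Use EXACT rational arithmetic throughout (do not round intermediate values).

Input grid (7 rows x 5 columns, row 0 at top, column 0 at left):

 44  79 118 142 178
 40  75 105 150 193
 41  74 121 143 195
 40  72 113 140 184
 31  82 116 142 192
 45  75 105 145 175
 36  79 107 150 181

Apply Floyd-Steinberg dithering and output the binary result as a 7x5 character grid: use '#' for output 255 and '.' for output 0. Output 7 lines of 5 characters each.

Answer: ..#.#
..#.#
.#.##
..#.#
..#.#
.#.##
..#.#

Derivation:
(0,0): OLD=44 → NEW=0, ERR=44
(0,1): OLD=393/4 → NEW=0, ERR=393/4
(0,2): OLD=10303/64 → NEW=255, ERR=-6017/64
(0,3): OLD=103289/1024 → NEW=0, ERR=103289/1024
(0,4): OLD=3639375/16384 → NEW=255, ERR=-538545/16384
(1,0): OLD=4619/64 → NEW=0, ERR=4619/64
(1,1): OLD=62669/512 → NEW=0, ERR=62669/512
(1,2): OLD=2526801/16384 → NEW=255, ERR=-1651119/16384
(1,3): OLD=8217725/65536 → NEW=0, ERR=8217725/65536
(1,4): OLD=255738839/1048576 → NEW=255, ERR=-11648041/1048576
(2,0): OLD=708639/8192 → NEW=0, ERR=708639/8192
(2,1): OLD=35575749/262144 → NEW=255, ERR=-31270971/262144
(2,2): OLD=287223695/4194304 → NEW=0, ERR=287223695/4194304
(2,3): OLD=13674342461/67108864 → NEW=255, ERR=-3438417859/67108864
(2,4): OLD=189998307947/1073741824 → NEW=255, ERR=-83805857173/1073741824
(3,0): OLD=187341487/4194304 → NEW=0, ERR=187341487/4194304
(3,1): OLD=2433022595/33554432 → NEW=0, ERR=2433022595/33554432
(3,2): OLD=160052415889/1073741824 → NEW=255, ERR=-113751749231/1073741824
(3,3): OLD=144494713353/2147483648 → NEW=0, ERR=144494713353/2147483648
(3,4): OLD=6385566909965/34359738368 → NEW=255, ERR=-2376166373875/34359738368
(4,0): OLD=31435725537/536870912 → NEW=0, ERR=31435725537/536870912
(4,1): OLD=1944837218785/17179869184 → NEW=0, ERR=1944837218785/17179869184
(4,2): OLD=41113138487631/274877906944 → NEW=255, ERR=-28980727783089/274877906944
(4,3): OLD=427985685864929/4398046511104 → NEW=0, ERR=427985685864929/4398046511104
(4,4): OLD=15281877376832935/70368744177664 → NEW=255, ERR=-2662152388471385/70368744177664
(5,0): OLD=23233733554755/274877906944 → NEW=0, ERR=23233733554755/274877906944
(5,1): OLD=288614754422281/2199023255552 → NEW=255, ERR=-272136175743479/2199023255552
(5,2): OLD=3042188841202641/70368744177664 → NEW=0, ERR=3042188841202641/70368744177664
(5,3): OLD=50846034942977087/281474976710656 → NEW=255, ERR=-20930084118240193/281474976710656
(5,4): OLD=615767382088083205/4503599627370496 → NEW=255, ERR=-532650522891393275/4503599627370496
(6,0): OLD=1379578210157715/35184372088832 → NEW=0, ERR=1379578210157715/35184372088832
(6,1): OLD=79792801777443869/1125899906842624 → NEW=0, ERR=79792801777443869/1125899906842624
(6,2): OLD=2338970628853347087/18014398509481984 → NEW=255, ERR=-2254700991064558833/18014398509481984
(6,3): OLD=15141016636119144805/288230376151711744 → NEW=0, ERR=15141016636119144805/288230376151711744
(6,4): OLD=748821712325867418627/4611686018427387904 → NEW=255, ERR=-427158222373116496893/4611686018427387904
Row 0: ..#.#
Row 1: ..#.#
Row 2: .#.##
Row 3: ..#.#
Row 4: ..#.#
Row 5: .#.##
Row 6: ..#.#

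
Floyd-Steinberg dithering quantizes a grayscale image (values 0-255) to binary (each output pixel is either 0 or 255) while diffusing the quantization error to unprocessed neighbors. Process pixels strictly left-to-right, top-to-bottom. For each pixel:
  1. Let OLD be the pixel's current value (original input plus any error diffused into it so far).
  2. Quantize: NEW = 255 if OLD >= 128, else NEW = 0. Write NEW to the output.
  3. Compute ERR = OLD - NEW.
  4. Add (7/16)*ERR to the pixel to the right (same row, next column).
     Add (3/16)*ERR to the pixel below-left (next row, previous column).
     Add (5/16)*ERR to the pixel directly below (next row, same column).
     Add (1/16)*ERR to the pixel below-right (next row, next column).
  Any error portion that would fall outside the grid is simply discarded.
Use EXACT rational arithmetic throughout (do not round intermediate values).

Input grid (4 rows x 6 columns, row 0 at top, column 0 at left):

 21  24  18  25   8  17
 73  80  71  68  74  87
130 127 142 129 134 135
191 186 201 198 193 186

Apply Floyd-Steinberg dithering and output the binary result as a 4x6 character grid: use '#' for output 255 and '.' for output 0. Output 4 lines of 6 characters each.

(0,0): OLD=21 → NEW=0, ERR=21
(0,1): OLD=531/16 → NEW=0, ERR=531/16
(0,2): OLD=8325/256 → NEW=0, ERR=8325/256
(0,3): OLD=160675/4096 → NEW=0, ERR=160675/4096
(0,4): OLD=1649013/65536 → NEW=0, ERR=1649013/65536
(0,5): OLD=29368883/1048576 → NEW=0, ERR=29368883/1048576
(1,0): OLD=21961/256 → NEW=0, ERR=21961/256
(1,1): OLD=277119/2048 → NEW=255, ERR=-245121/2048
(1,2): OLD=2505323/65536 → NEW=0, ERR=2505323/65536
(1,3): OLD=27193167/262144 → NEW=0, ERR=27193167/262144
(1,4): OLD=2264083149/16777216 → NEW=255, ERR=-2014106931/16777216
(1,5): OLD=12026794123/268435456 → NEW=0, ERR=12026794123/268435456
(2,0): OLD=4402917/32768 → NEW=255, ERR=-3952923/32768
(2,1): OLD=51746855/1048576 → NEW=0, ERR=51746855/1048576
(2,2): OLD=3145834549/16777216 → NEW=255, ERR=-1132355531/16777216
(2,3): OLD=15001270221/134217728 → NEW=0, ERR=15001270221/134217728
(2,4): OLD=688341031655/4294967296 → NEW=255, ERR=-406875628825/4294967296
(2,5): OLD=6875532113089/68719476736 → NEW=0, ERR=6875532113089/68719476736
(3,0): OLD=2727221141/16777216 → NEW=255, ERR=-1550968939/16777216
(3,1): OLD=18895498737/134217728 → NEW=255, ERR=-15330021903/134217728
(3,2): OLD=165333623395/1073741824 → NEW=255, ERR=-108470541725/1073741824
(3,3): OLD=11458974558377/68719476736 → NEW=255, ERR=-6064492009303/68719476736
(3,4): OLD=82755748241033/549755813888 → NEW=255, ERR=-57431984300407/549755813888
(3,5): OLD=1456990616061799/8796093022208 → NEW=255, ERR=-786013104601241/8796093022208
Row 0: ......
Row 1: .#..#.
Row 2: #.#.#.
Row 3: ######

Answer: ......
.#..#.
#.#.#.
######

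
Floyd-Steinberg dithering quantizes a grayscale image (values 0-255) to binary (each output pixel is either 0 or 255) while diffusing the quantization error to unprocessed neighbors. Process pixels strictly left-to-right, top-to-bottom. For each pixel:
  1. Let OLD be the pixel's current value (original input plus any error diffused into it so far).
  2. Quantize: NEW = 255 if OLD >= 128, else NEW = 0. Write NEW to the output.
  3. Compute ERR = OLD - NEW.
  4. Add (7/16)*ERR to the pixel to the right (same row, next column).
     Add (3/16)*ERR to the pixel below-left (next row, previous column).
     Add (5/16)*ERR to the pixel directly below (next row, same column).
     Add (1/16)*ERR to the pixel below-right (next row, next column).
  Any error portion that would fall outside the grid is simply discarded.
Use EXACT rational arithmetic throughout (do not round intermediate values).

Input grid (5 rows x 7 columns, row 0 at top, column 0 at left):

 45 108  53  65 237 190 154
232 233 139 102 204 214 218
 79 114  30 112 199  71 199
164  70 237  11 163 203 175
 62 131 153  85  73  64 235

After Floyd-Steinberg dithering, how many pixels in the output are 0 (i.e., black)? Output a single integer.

(0,0): OLD=45 → NEW=0, ERR=45
(0,1): OLD=2043/16 → NEW=0, ERR=2043/16
(0,2): OLD=27869/256 → NEW=0, ERR=27869/256
(0,3): OLD=461323/4096 → NEW=0, ERR=461323/4096
(0,4): OLD=18761293/65536 → NEW=255, ERR=2049613/65536
(0,5): OLD=213576731/1048576 → NEW=255, ERR=-53810149/1048576
(0,6): OLD=2207020221/16777216 → NEW=255, ERR=-2071169859/16777216
(1,0): OLD=69121/256 → NEW=255, ERR=3841/256
(1,1): OLD=619911/2048 → NEW=255, ERR=97671/2048
(1,2): OLD=14613395/65536 → NEW=255, ERR=-2098285/65536
(1,3): OLD=35613975/262144 → NEW=255, ERR=-31232745/262144
(1,4): OLD=2668672485/16777216 → NEW=255, ERR=-1609517595/16777216
(1,5): OLD=18092471925/134217728 → NEW=255, ERR=-16133048715/134217728
(1,6): OLD=265485600827/2147483648 → NEW=0, ERR=265485600827/2147483648
(2,0): OLD=3035325/32768 → NEW=0, ERR=3035325/32768
(2,1): OLD=172348015/1048576 → NEW=255, ERR=-95038865/1048576
(2,2): OLD=-654603763/16777216 → NEW=0, ERR=-654603763/16777216
(2,3): OLD=5061176293/134217728 → NEW=0, ERR=5061176293/134217728
(2,4): OLD=167003232309/1073741824 → NEW=255, ERR=-106800932811/1073741824
(2,5): OLD=244123017895/34359738368 → NEW=0, ERR=244123017895/34359738368
(2,6): OLD=128219055684097/549755813888 → NEW=255, ERR=-11968676857343/549755813888
(3,0): OLD=2951998829/16777216 → NEW=255, ERR=-1326191251/16777216
(3,1): OLD=747154537/134217728 → NEW=0, ERR=747154537/134217728
(3,2): OLD=245509054987/1073741824 → NEW=255, ERR=-28295110133/1073741824
(3,3): OLD=-42234399363/4294967296 → NEW=0, ERR=-42234399363/4294967296
(3,4): OLD=72184952234349/549755813888 → NEW=255, ERR=-68002780307091/549755813888
(3,5): OLD=619264577309463/4398046511104 → NEW=255, ERR=-502237283022057/4398046511104
(3,6): OLD=8351369921933641/70368744177664 → NEW=0, ERR=8351369921933641/70368744177664
(4,0): OLD=82337799747/2147483648 → NEW=0, ERR=82337799747/2147483648
(4,1): OLD=4797739546471/34359738368 → NEW=255, ERR=-3963993737369/34359738368
(4,2): OLD=51015111718761/549755813888 → NEW=0, ERR=51015111718761/549755813888
(4,3): OLD=429624118008659/4398046511104 → NEW=0, ERR=429624118008659/4398046511104
(4,4): OLD=1937108032366281/35184372088832 → NEW=0, ERR=1937108032366281/35184372088832
(4,5): OLD=75347877735784585/1125899906842624 → NEW=0, ERR=75347877735784585/1125899906842624
(4,6): OLD=5300355643179803023/18014398509481984 → NEW=255, ERR=706684023261897103/18014398509481984
Output grid:
  Row 0: ....###  (4 black, running=4)
  Row 1: ######.  (1 black, running=5)
  Row 2: .#..#.#  (4 black, running=9)
  Row 3: #.#.##.  (3 black, running=12)
  Row 4: .#....#  (5 black, running=17)

Answer: 17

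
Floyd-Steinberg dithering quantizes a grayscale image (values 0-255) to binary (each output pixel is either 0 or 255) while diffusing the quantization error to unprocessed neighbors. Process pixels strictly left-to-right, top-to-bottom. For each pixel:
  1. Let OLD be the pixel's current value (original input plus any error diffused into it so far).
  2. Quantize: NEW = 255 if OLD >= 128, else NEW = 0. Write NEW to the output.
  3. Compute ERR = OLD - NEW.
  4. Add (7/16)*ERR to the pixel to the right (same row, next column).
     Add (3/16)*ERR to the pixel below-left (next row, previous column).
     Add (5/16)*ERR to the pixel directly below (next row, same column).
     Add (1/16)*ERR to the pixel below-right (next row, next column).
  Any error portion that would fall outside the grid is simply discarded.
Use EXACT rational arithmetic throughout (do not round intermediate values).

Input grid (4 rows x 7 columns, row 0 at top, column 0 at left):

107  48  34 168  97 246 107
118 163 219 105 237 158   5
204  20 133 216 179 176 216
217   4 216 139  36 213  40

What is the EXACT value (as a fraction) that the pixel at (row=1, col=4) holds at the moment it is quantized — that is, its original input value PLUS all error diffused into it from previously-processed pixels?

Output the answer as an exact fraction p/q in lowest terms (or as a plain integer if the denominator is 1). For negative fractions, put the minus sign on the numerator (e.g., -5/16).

(0,0): OLD=107 → NEW=0, ERR=107
(0,1): OLD=1517/16 → NEW=0, ERR=1517/16
(0,2): OLD=19323/256 → NEW=0, ERR=19323/256
(0,3): OLD=823389/4096 → NEW=255, ERR=-221091/4096
(0,4): OLD=4809355/65536 → NEW=0, ERR=4809355/65536
(0,5): OLD=291615181/1048576 → NEW=255, ERR=24228301/1048576
(0,6): OLD=1964760219/16777216 → NEW=0, ERR=1964760219/16777216
(1,0): OLD=43319/256 → NEW=255, ERR=-21961/256
(1,1): OLD=360321/2048 → NEW=255, ERR=-161919/2048
(1,2): OLD=13356437/65536 → NEW=255, ERR=-3355243/65536
(1,3): OLD=22075313/262144 → NEW=0, ERR=22075313/262144
(1,4): OLD=4995142963/16777216 → NEW=255, ERR=716952883/16777216
Target (1,4): original=237, with diffused error = 4995142963/16777216

Answer: 4995142963/16777216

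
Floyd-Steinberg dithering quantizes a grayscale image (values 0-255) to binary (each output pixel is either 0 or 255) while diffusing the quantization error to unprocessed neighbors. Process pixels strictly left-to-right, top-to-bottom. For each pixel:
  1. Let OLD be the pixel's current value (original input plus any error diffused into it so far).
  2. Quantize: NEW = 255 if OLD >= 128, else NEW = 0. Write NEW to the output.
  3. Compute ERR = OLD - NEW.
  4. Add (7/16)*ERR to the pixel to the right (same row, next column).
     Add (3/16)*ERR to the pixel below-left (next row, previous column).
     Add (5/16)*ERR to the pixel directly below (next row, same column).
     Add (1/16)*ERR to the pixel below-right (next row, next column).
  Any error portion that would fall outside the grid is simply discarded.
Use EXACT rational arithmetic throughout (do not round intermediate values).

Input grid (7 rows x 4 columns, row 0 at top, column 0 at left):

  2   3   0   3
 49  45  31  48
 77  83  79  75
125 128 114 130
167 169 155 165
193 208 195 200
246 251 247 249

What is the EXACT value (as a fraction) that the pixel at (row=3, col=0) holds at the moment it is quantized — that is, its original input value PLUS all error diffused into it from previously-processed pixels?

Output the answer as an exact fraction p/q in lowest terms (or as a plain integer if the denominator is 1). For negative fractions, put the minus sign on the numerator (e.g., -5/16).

(0,0): OLD=2 → NEW=0, ERR=2
(0,1): OLD=31/8 → NEW=0, ERR=31/8
(0,2): OLD=217/128 → NEW=0, ERR=217/128
(0,3): OLD=7663/2048 → NEW=0, ERR=7663/2048
(1,0): OLD=6445/128 → NEW=0, ERR=6445/128
(1,1): OLD=70331/1024 → NEW=0, ERR=70331/1024
(1,2): OLD=2048727/32768 → NEW=0, ERR=2048727/32768
(1,3): OLD=40175505/524288 → NEW=0, ERR=40175505/524288
(2,0): OLD=1730361/16384 → NEW=0, ERR=1730361/16384
(2,1): OLD=86790019/524288 → NEW=255, ERR=-46903421/524288
(2,2): OLD=81851279/1048576 → NEW=0, ERR=81851279/1048576
(2,3): OLD=2298564467/16777216 → NEW=255, ERR=-1979625613/16777216
(3,0): OLD=1184723497/8388608 → NEW=255, ERR=-954371543/8388608
Target (3,0): original=125, with diffused error = 1184723497/8388608

Answer: 1184723497/8388608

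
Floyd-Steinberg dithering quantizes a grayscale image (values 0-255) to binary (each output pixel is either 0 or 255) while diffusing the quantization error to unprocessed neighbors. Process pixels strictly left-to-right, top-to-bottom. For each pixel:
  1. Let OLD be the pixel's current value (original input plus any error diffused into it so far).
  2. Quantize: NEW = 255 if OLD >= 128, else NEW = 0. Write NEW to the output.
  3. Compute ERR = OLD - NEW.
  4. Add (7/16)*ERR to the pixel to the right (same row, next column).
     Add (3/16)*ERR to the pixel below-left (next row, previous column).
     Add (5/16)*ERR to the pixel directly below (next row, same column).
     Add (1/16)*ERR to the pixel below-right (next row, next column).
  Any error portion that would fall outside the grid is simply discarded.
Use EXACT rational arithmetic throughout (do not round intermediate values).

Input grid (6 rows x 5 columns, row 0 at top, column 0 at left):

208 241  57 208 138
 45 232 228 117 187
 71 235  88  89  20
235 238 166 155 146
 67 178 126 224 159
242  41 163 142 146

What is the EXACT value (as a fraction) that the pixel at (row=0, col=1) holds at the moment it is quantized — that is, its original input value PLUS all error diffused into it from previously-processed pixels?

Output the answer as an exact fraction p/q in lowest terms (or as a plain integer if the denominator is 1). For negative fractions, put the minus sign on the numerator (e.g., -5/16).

(0,0): OLD=208 → NEW=255, ERR=-47
(0,1): OLD=3527/16 → NEW=255, ERR=-553/16
Target (0,1): original=241, with diffused error = 3527/16

Answer: 3527/16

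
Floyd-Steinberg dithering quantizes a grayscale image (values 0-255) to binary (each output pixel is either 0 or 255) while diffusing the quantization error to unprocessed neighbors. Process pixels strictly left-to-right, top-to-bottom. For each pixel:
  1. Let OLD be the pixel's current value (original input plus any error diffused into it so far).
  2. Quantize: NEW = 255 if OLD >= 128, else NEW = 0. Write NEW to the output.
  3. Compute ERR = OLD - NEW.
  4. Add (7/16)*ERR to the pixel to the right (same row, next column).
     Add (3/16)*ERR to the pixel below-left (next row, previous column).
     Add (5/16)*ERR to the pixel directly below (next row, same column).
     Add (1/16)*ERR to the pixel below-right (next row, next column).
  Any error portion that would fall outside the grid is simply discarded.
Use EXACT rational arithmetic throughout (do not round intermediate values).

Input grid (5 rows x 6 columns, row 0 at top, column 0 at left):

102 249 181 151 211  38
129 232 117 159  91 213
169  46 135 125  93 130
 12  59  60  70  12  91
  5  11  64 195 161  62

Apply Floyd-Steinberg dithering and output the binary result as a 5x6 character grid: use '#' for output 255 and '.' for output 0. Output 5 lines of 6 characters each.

(0,0): OLD=102 → NEW=0, ERR=102
(0,1): OLD=2349/8 → NEW=255, ERR=309/8
(0,2): OLD=25331/128 → NEW=255, ERR=-7309/128
(0,3): OLD=258085/2048 → NEW=0, ERR=258085/2048
(0,4): OLD=8720643/32768 → NEW=255, ERR=364803/32768
(0,5): OLD=22476565/524288 → NEW=0, ERR=22476565/524288
(1,0): OLD=21519/128 → NEW=255, ERR=-11121/128
(1,1): OLD=206569/1024 → NEW=255, ERR=-54551/1024
(1,2): OLD=3338781/32768 → NEW=0, ERR=3338781/32768
(1,3): OLD=31650841/131072 → NEW=255, ERR=-1772519/131072
(1,4): OLD=876416491/8388608 → NEW=0, ERR=876416491/8388608
(1,5): OLD=36614806269/134217728 → NEW=255, ERR=2389285629/134217728
(2,0): OLD=2160403/16384 → NEW=255, ERR=-2017517/16384
(2,1): OLD=-5686783/524288 → NEW=0, ERR=-5686783/524288
(2,2): OLD=1310556739/8388608 → NEW=255, ERR=-828538301/8388608
(2,3): OLD=6947109611/67108864 → NEW=0, ERR=6947109611/67108864
(2,4): OLD=372441630529/2147483648 → NEW=255, ERR=-175166699711/2147483648
(2,5): OLD=3656104561879/34359738368 → NEW=0, ERR=3656104561879/34359738368
(3,0): OLD=-239199773/8388608 → NEW=0, ERR=-239199773/8388608
(3,1): OLD=1135460647/67108864 → NEW=0, ERR=1135460647/67108864
(3,2): OLD=29672311269/536870912 → NEW=0, ERR=29672311269/536870912
(3,3): OLD=3609938034863/34359738368 → NEW=0, ERR=3609938034863/34359738368
(3,4): OLD=16189266920143/274877906944 → NEW=0, ERR=16189266920143/274877906944
(3,5): OLD=637369945863617/4398046511104 → NEW=255, ERR=-484131914467903/4398046511104
(4,0): OLD=-792899859/1073741824 → NEW=0, ERR=-792899859/1073741824
(4,1): OLD=421681410441/17179869184 → NEW=0, ERR=421681410441/17179869184
(4,2): OLD=61994221396939/549755813888 → NEW=0, ERR=61994221396939/549755813888
(4,3): OLD=2565512780158487/8796093022208 → NEW=255, ERR=322509059495447/8796093022208
(4,4): OLD=25525934399016327/140737488355328 → NEW=255, ERR=-10362125131592313/140737488355328
(4,5): OLD=-2095489124412079/2251799813685248 → NEW=0, ERR=-2095489124412079/2251799813685248
Row 0: .##.#.
Row 1: ##.#.#
Row 2: #.#.#.
Row 3: .....#
Row 4: ...##.

Answer: .##.#.
##.#.#
#.#.#.
.....#
...##.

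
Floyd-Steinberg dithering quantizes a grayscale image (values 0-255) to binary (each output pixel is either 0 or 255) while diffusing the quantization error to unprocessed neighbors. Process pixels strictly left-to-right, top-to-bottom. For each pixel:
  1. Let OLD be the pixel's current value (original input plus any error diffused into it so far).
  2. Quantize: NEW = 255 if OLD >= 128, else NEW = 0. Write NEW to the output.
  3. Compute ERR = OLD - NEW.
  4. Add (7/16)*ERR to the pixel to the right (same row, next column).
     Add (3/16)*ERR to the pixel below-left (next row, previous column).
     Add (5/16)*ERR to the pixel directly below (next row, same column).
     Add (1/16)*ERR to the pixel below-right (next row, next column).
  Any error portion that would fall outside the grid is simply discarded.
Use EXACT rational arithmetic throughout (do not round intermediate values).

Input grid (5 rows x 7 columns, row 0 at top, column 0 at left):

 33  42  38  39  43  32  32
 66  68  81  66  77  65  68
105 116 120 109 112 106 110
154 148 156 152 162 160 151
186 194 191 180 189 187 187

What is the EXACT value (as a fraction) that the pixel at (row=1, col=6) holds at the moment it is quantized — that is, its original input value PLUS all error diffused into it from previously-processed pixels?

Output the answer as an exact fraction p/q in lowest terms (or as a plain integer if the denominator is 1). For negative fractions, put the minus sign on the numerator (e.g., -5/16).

Answer: 314681986247/2147483648

Derivation:
(0,0): OLD=33 → NEW=0, ERR=33
(0,1): OLD=903/16 → NEW=0, ERR=903/16
(0,2): OLD=16049/256 → NEW=0, ERR=16049/256
(0,3): OLD=272087/4096 → NEW=0, ERR=272087/4096
(0,4): OLD=4722657/65536 → NEW=0, ERR=4722657/65536
(0,5): OLD=66613031/1048576 → NEW=0, ERR=66613031/1048576
(0,6): OLD=1003162129/16777216 → NEW=0, ERR=1003162129/16777216
(1,0): OLD=22245/256 → NEW=0, ERR=22245/256
(1,1): OLD=281539/2048 → NEW=255, ERR=-240701/2048
(1,2): OLD=4269951/65536 → NEW=0, ERR=4269951/65536
(1,3): OLD=34784787/262144 → NEW=255, ERR=-32061933/262144
(1,4): OLD=1041417433/16777216 → NEW=0, ERR=1041417433/16777216
(1,5): OLD=17142877865/134217728 → NEW=0, ERR=17142877865/134217728
(1,6): OLD=314681986247/2147483648 → NEW=255, ERR=-232926343993/2147483648
Target (1,6): original=68, with diffused error = 314681986247/2147483648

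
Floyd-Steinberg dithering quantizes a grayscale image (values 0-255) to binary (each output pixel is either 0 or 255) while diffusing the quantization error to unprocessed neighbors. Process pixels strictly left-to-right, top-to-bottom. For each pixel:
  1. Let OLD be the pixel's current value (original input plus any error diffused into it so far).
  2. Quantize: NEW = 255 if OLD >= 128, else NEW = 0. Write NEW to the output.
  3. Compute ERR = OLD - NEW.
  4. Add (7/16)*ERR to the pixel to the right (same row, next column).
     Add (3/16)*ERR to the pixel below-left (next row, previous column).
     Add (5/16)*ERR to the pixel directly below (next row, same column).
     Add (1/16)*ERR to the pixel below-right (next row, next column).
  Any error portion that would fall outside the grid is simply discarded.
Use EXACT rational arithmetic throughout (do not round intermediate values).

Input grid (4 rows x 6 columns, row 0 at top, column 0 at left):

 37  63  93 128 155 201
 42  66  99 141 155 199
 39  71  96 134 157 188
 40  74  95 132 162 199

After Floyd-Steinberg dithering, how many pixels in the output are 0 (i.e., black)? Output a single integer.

(0,0): OLD=37 → NEW=0, ERR=37
(0,1): OLD=1267/16 → NEW=0, ERR=1267/16
(0,2): OLD=32677/256 → NEW=0, ERR=32677/256
(0,3): OLD=753027/4096 → NEW=255, ERR=-291453/4096
(0,4): OLD=8117909/65536 → NEW=0, ERR=8117909/65536
(0,5): OLD=267589139/1048576 → NEW=255, ERR=202259/1048576
(1,0): OLD=17513/256 → NEW=0, ERR=17513/256
(1,1): OLD=300895/2048 → NEW=255, ERR=-221345/2048
(1,2): OLD=5453387/65536 → NEW=0, ERR=5453387/65536
(1,3): OLD=48856431/262144 → NEW=255, ERR=-17990289/262144
(1,4): OLD=2672167917/16777216 → NEW=255, ERR=-1606022163/16777216
(1,5): OLD=44270866027/268435456 → NEW=255, ERR=-24180175253/268435456
(2,0): OLD=1314437/32768 → NEW=0, ERR=1314437/32768
(2,1): OLD=78279303/1048576 → NEW=0, ERR=78279303/1048576
(2,2): OLD=2265626709/16777216 → NEW=255, ERR=-2012563371/16777216
(2,3): OLD=6351757805/134217728 → NEW=0, ERR=6351757805/134217728
(2,4): OLD=543790120007/4294967296 → NEW=0, ERR=543790120007/4294967296
(2,5): OLD=14380236772449/68719476736 → NEW=255, ERR=-3143229795231/68719476736
(3,0): OLD=1116236469/16777216 → NEW=0, ERR=1116236469/16777216
(3,1): OLD=14287762449/134217728 → NEW=0, ERR=14287762449/134217728
(3,2): OLD=126298886531/1073741824 → NEW=0, ERR=126298886531/1073741824
(3,3): OLD=14739775137865/68719476736 → NEW=255, ERR=-2783691429815/68719476736
(3,4): OLD=97980331951017/549755813888 → NEW=255, ERR=-42207400590423/549755813888
(3,5): OLD=1398846650838087/8796093022208 → NEW=255, ERR=-844157069824953/8796093022208
Output grid:
  Row 0: ...#.#  (4 black, running=4)
  Row 1: .#.###  (2 black, running=6)
  Row 2: ..#..#  (4 black, running=10)
  Row 3: ...###  (3 black, running=13)

Answer: 13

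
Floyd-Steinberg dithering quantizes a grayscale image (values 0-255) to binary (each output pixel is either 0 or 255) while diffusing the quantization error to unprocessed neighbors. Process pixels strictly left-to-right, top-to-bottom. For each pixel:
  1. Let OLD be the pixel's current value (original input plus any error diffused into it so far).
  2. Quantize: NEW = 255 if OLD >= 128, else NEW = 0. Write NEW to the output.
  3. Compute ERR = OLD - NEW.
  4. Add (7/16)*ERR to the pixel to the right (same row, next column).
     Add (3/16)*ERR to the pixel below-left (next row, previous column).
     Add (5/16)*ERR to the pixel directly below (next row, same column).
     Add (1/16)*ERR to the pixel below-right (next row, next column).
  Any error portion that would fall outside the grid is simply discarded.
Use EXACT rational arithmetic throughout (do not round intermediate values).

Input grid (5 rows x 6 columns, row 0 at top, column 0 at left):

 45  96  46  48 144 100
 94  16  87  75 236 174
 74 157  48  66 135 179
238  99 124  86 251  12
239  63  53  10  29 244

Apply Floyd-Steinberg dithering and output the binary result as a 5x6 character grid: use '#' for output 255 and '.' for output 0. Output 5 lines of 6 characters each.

(0,0): OLD=45 → NEW=0, ERR=45
(0,1): OLD=1851/16 → NEW=0, ERR=1851/16
(0,2): OLD=24733/256 → NEW=0, ERR=24733/256
(0,3): OLD=369739/4096 → NEW=0, ERR=369739/4096
(0,4): OLD=12025357/65536 → NEW=255, ERR=-4686323/65536
(0,5): OLD=72053339/1048576 → NEW=0, ERR=72053339/1048576
(1,0): OLD=33217/256 → NEW=255, ERR=-32063/256
(1,1): OLD=37447/2048 → NEW=0, ERR=37447/2048
(1,2): OLD=9787603/65536 → NEW=255, ERR=-6924077/65536
(1,3): OLD=13006615/262144 → NEW=0, ERR=13006615/262144
(1,4): OLD=4259515557/16777216 → NEW=255, ERR=-18674523/16777216
(1,5): OLD=51141616115/268435456 → NEW=255, ERR=-17309425165/268435456
(2,0): OLD=1254653/32768 → NEW=0, ERR=1254653/32768
(2,1): OLD=159202735/1048576 → NEW=255, ERR=-108184145/1048576
(2,2): OLD=-330656563/16777216 → NEW=0, ERR=-330656563/16777216
(2,3): OLD=8867836837/134217728 → NEW=0, ERR=8867836837/134217728
(2,4): OLD=663866837103/4294967296 → NEW=255, ERR=-431349823377/4294967296
(2,5): OLD=7891802881017/68719476736 → NEW=0, ERR=7891802881017/68719476736
(3,0): OLD=3869169453/16777216 → NEW=255, ERR=-409020627/16777216
(3,1): OLD=7353823401/134217728 → NEW=0, ERR=7353823401/134217728
(3,2): OLD=158647206795/1073741824 → NEW=255, ERR=-115156958325/1073741824
(3,3): OLD=2725636509857/68719476736 → NEW=0, ERR=2725636509857/68719476736
(3,4): OLD=144382314687105/549755813888 → NEW=255, ERR=4194582145665/549755813888
(3,5): OLD=395374529134575/8796093022208 → NEW=0, ERR=395374529134575/8796093022208
(4,0): OLD=518949236995/2147483648 → NEW=255, ERR=-28659093245/2147483648
(4,1): OLD=1809059346343/34359738368 → NEW=0, ERR=1809059346343/34359738368
(4,2): OLD=58692787567813/1099511627776 → NEW=0, ERR=58692787567813/1099511627776
(4,3): OLD=712069061756601/17592186044416 → NEW=0, ERR=712069061756601/17592186044416
(4,4): OLD=16888401021542473/281474976710656 → NEW=0, ERR=16888401021542473/281474976710656
(4,5): OLD=1282504666949310815/4503599627370496 → NEW=255, ERR=134086761969834335/4503599627370496
Row 0: ....#.
Row 1: #.#.##
Row 2: .#..#.
Row 3: #.#.#.
Row 4: #....#

Answer: ....#.
#.#.##
.#..#.
#.#.#.
#....#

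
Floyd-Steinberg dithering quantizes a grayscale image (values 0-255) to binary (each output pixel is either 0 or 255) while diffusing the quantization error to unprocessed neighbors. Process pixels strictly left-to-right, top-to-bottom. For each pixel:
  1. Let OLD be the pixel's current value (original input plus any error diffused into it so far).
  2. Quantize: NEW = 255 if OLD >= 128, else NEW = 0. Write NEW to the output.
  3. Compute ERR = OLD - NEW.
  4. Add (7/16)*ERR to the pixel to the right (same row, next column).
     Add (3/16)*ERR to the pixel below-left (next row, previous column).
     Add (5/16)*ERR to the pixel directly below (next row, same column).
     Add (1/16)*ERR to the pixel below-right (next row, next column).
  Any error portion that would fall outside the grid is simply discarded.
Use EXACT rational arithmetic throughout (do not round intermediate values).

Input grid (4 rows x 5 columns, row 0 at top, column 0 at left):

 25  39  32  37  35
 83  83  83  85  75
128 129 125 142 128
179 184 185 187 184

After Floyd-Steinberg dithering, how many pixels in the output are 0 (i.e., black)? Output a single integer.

(0,0): OLD=25 → NEW=0, ERR=25
(0,1): OLD=799/16 → NEW=0, ERR=799/16
(0,2): OLD=13785/256 → NEW=0, ERR=13785/256
(0,3): OLD=248047/4096 → NEW=0, ERR=248047/4096
(0,4): OLD=4030089/65536 → NEW=0, ERR=4030089/65536
(1,0): OLD=25645/256 → NEW=0, ERR=25645/256
(1,1): OLD=315579/2048 → NEW=255, ERR=-206661/2048
(1,2): OLD=4597719/65536 → NEW=0, ERR=4597719/65536
(1,3): OLD=39193995/262144 → NEW=255, ERR=-27652725/262144
(1,4): OLD=217480513/4194304 → NEW=0, ERR=217480513/4194304
(2,0): OLD=4600121/32768 → NEW=255, ERR=-3755719/32768
(2,1): OLD=69978755/1048576 → NEW=0, ERR=69978755/1048576
(2,2): OLD=2517177673/16777216 → NEW=255, ERR=-1761012407/16777216
(2,3): OLD=20728658123/268435456 → NEW=0, ERR=20728658123/268435456
(2,4): OLD=736133794509/4294967296 → NEW=255, ERR=-359082865971/4294967296
(3,0): OLD=2612142889/16777216 → NEW=255, ERR=-1666047191/16777216
(3,1): OLD=18061064309/134217728 → NEW=255, ERR=-16164456331/134217728
(3,2): OLD=507486104215/4294967296 → NEW=0, ERR=507486104215/4294967296
(3,3): OLD=2066646219359/8589934592 → NEW=255, ERR=-123787101601/8589934592
(3,4): OLD=21494746127867/137438953472 → NEW=255, ERR=-13552187007493/137438953472
Output grid:
  Row 0: .....  (5 black, running=5)
  Row 1: .#.#.  (3 black, running=8)
  Row 2: #.#.#  (2 black, running=10)
  Row 3: ##.##  (1 black, running=11)

Answer: 11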